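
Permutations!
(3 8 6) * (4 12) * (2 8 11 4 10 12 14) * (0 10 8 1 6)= (0 10 12 8)(1 6 3 11 4 14 2)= [10, 6, 1, 11, 14, 5, 3, 7, 0, 9, 12, 4, 8, 13, 2]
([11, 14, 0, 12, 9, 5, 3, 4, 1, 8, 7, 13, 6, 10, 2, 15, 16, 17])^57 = (17)(0 13 7 9 1 2 11 10 4 8 14)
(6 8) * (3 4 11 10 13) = (3 4 11 10 13)(6 8) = [0, 1, 2, 4, 11, 5, 8, 7, 6, 9, 13, 10, 12, 3]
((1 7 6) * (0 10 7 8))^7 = (0 10 7 6 1 8)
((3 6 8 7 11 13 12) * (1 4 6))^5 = (1 11 4 13 6 12 8 3 7)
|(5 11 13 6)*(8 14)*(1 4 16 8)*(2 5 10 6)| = |(1 4 16 8 14)(2 5 11 13)(6 10)| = 20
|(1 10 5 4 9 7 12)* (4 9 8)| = 6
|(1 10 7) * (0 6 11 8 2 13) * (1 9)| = |(0 6 11 8 2 13)(1 10 7 9)| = 12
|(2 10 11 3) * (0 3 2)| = |(0 3)(2 10 11)| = 6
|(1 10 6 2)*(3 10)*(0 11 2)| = 7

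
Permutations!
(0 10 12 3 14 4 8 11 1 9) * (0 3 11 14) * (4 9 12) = (0 10 4 8 14 9 3)(1 12 11) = [10, 12, 2, 0, 8, 5, 6, 7, 14, 3, 4, 1, 11, 13, 9]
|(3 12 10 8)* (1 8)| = 5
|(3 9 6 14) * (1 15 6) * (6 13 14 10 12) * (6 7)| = |(1 15 13 14 3 9)(6 10 12 7)| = 12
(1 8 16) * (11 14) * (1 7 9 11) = [0, 8, 2, 3, 4, 5, 6, 9, 16, 11, 10, 14, 12, 13, 1, 15, 7] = (1 8 16 7 9 11 14)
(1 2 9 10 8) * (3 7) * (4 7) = (1 2 9 10 8)(3 4 7) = [0, 2, 9, 4, 7, 5, 6, 3, 1, 10, 8]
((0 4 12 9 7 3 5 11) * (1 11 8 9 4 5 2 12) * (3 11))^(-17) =((0 5 8 9 7 11)(1 3 2 12 4))^(-17) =(0 5 8 9 7 11)(1 12 3 4 2)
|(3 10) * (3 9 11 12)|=|(3 10 9 11 12)|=5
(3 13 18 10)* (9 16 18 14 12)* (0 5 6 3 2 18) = (0 5 6 3 13 14 12 9 16)(2 18 10) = [5, 1, 18, 13, 4, 6, 3, 7, 8, 16, 2, 11, 9, 14, 12, 15, 0, 17, 10]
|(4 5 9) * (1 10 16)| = 3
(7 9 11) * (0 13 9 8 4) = [13, 1, 2, 3, 0, 5, 6, 8, 4, 11, 10, 7, 12, 9] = (0 13 9 11 7 8 4)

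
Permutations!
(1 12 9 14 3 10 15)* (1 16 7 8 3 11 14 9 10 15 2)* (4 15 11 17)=(1 12 10 2)(3 11 14 17 4 15 16 7 8)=[0, 12, 1, 11, 15, 5, 6, 8, 3, 9, 2, 14, 10, 13, 17, 16, 7, 4]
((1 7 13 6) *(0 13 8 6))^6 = (13)(1 8)(6 7)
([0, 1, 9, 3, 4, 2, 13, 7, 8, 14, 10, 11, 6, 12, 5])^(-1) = [0, 1, 5, 3, 4, 14, 12, 7, 8, 2, 10, 11, 13, 6, 9]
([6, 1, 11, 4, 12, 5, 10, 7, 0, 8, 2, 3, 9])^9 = [8, 1, 10, 11, 3, 5, 0, 7, 9, 12, 6, 2, 4]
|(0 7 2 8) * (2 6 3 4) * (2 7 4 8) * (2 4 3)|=|(0 3 8)(2 4 7 6)|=12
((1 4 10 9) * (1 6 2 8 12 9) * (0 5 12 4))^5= (0 2)(1 6)(4 12)(5 8)(9 10)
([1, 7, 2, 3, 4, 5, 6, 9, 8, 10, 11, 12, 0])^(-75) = (0 7 10 12 1 9 11)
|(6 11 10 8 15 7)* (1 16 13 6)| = 9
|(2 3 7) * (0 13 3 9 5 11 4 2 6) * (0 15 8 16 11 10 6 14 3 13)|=30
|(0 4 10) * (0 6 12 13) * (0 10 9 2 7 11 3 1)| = 8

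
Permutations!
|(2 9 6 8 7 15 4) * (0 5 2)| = |(0 5 2 9 6 8 7 15 4)| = 9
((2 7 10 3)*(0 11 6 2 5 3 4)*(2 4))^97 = (0 11 6 4)(2 7 10)(3 5)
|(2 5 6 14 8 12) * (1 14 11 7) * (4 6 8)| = 12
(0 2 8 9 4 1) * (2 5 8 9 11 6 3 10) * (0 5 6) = (0 6 3 10 2 9 4 1 5 8 11) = [6, 5, 9, 10, 1, 8, 3, 7, 11, 4, 2, 0]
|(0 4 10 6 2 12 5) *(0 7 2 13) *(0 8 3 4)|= |(2 12 5 7)(3 4 10 6 13 8)|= 12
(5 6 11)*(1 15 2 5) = [0, 15, 5, 3, 4, 6, 11, 7, 8, 9, 10, 1, 12, 13, 14, 2] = (1 15 2 5 6 11)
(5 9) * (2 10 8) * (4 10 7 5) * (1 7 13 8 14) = [0, 7, 13, 3, 10, 9, 6, 5, 2, 4, 14, 11, 12, 8, 1] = (1 7 5 9 4 10 14)(2 13 8)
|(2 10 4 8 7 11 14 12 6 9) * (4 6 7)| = |(2 10 6 9)(4 8)(7 11 14 12)| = 4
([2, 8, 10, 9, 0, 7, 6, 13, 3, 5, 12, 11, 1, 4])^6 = [3, 13, 9, 0, 8, 10, 6, 12, 4, 2, 5, 11, 7, 1]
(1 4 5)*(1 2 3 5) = (1 4)(2 3 5) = [0, 4, 3, 5, 1, 2]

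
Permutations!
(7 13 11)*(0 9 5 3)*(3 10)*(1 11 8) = (0 9 5 10 3)(1 11 7 13 8) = [9, 11, 2, 0, 4, 10, 6, 13, 1, 5, 3, 7, 12, 8]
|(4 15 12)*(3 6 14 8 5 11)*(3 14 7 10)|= 12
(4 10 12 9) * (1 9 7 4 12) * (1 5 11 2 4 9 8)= (1 8)(2 4 10 5 11)(7 9 12)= [0, 8, 4, 3, 10, 11, 6, 9, 1, 12, 5, 2, 7]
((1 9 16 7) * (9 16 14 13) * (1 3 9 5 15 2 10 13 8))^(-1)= ((1 16 7 3 9 14 8)(2 10 13 5 15))^(-1)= (1 8 14 9 3 7 16)(2 15 5 13 10)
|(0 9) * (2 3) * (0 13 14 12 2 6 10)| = 9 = |(0 9 13 14 12 2 3 6 10)|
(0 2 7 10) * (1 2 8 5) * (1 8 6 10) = (0 6 10)(1 2 7)(5 8) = [6, 2, 7, 3, 4, 8, 10, 1, 5, 9, 0]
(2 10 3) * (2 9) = [0, 1, 10, 9, 4, 5, 6, 7, 8, 2, 3] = (2 10 3 9)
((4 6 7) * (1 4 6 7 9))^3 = ((1 4 7 6 9))^3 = (1 6 4 9 7)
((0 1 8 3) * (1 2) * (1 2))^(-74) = ((0 1 8 3))^(-74) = (0 8)(1 3)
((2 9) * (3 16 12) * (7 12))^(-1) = (2 9)(3 12 7 16)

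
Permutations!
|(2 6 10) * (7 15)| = 6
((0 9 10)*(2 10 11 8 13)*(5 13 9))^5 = (13)(8 11 9)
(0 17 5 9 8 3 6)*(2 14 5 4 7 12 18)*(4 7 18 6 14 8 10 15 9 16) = (0 17 7 12 6)(2 8 3 14 5 16 4 18)(9 10 15) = [17, 1, 8, 14, 18, 16, 0, 12, 3, 10, 15, 11, 6, 13, 5, 9, 4, 7, 2]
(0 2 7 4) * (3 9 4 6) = (0 2 7 6 3 9 4) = [2, 1, 7, 9, 0, 5, 3, 6, 8, 4]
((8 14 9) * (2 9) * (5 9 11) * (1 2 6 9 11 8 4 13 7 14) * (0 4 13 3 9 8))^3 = ((0 4 3 9 13 7 14 6 8 1 2)(5 11))^3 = (0 9 14 1 4 13 6 2 3 7 8)(5 11)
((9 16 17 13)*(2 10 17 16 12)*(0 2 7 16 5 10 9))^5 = (0 16)(2 5)(7 13)(9 10)(12 17)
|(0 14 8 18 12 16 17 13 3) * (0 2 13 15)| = 24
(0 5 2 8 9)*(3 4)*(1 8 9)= (0 5 2 9)(1 8)(3 4)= [5, 8, 9, 4, 3, 2, 6, 7, 1, 0]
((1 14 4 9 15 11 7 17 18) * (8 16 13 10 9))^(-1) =(1 18 17 7 11 15 9 10 13 16 8 4 14)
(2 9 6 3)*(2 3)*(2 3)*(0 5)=(0 5)(2 9 6 3)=[5, 1, 9, 2, 4, 0, 3, 7, 8, 6]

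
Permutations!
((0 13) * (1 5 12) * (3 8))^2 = ((0 13)(1 5 12)(3 8))^2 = (13)(1 12 5)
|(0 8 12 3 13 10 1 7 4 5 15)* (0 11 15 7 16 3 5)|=|(0 8 12 5 7 4)(1 16 3 13 10)(11 15)|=30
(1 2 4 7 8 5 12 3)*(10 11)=(1 2 4 7 8 5 12 3)(10 11)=[0, 2, 4, 1, 7, 12, 6, 8, 5, 9, 11, 10, 3]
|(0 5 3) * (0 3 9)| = |(0 5 9)| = 3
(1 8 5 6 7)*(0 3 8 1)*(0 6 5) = [3, 1, 2, 8, 4, 5, 7, 6, 0] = (0 3 8)(6 7)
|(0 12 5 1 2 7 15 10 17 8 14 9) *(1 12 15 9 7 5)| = |(0 15 10 17 8 14 7 9)(1 2 5 12)| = 8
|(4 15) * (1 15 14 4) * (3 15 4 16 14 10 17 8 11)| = |(1 4 10 17 8 11 3 15)(14 16)| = 8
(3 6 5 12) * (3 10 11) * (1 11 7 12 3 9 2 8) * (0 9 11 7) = (0 9 2 8 1 7 12 10)(3 6 5) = [9, 7, 8, 6, 4, 3, 5, 12, 1, 2, 0, 11, 10]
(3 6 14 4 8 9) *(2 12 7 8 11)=(2 12 7 8 9 3 6 14 4 11)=[0, 1, 12, 6, 11, 5, 14, 8, 9, 3, 10, 2, 7, 13, 4]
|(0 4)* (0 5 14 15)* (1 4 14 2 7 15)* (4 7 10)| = 20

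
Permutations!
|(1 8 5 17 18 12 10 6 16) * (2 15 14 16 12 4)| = |(1 8 5 17 18 4 2 15 14 16)(6 12 10)| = 30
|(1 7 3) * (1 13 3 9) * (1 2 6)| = 10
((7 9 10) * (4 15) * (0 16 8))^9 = (16)(4 15)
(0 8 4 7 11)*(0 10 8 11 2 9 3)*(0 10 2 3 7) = (0 11 2 9 7 3 10 8 4) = [11, 1, 9, 10, 0, 5, 6, 3, 4, 7, 8, 2]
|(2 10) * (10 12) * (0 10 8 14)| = 6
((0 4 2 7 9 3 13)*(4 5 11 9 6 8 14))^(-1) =(0 13 3 9 11 5)(2 4 14 8 6 7)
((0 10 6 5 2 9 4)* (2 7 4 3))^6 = ((0 10 6 5 7 4)(2 9 3))^6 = (10)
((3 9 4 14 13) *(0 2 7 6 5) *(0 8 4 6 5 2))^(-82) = (2 9 13 4 5)(3 14 8 7 6)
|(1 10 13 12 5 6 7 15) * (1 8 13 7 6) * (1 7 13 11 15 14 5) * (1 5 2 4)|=9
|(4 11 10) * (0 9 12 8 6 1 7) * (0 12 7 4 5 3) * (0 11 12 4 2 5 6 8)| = |(0 9 7 4 12)(1 2 5 3 11 10 6)| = 35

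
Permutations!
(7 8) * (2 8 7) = (2 8) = [0, 1, 8, 3, 4, 5, 6, 7, 2]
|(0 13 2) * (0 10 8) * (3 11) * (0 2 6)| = 6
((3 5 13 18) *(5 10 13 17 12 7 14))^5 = (3 10 13 18)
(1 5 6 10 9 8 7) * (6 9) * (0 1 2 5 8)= (0 1 8 7 2 5 9)(6 10)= [1, 8, 5, 3, 4, 9, 10, 2, 7, 0, 6]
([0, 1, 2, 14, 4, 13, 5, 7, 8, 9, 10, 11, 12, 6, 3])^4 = (14)(5 13 6)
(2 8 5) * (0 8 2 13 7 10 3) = [8, 1, 2, 0, 4, 13, 6, 10, 5, 9, 3, 11, 12, 7] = (0 8 5 13 7 10 3)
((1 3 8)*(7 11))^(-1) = ((1 3 8)(7 11))^(-1) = (1 8 3)(7 11)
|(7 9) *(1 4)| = 2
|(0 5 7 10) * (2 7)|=|(0 5 2 7 10)|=5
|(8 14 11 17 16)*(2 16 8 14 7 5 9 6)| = |(2 16 14 11 17 8 7 5 9 6)| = 10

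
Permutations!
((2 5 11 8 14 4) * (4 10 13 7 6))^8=((2 5 11 8 14 10 13 7 6 4))^8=(2 6 13 14 11)(4 7 10 8 5)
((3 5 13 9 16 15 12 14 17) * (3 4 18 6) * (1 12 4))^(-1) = ((1 12 14 17)(3 5 13 9 16 15 4 18 6))^(-1) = (1 17 14 12)(3 6 18 4 15 16 9 13 5)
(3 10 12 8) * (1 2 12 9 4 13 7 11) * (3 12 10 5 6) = (1 2 10 9 4 13 7 11)(3 5 6)(8 12) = [0, 2, 10, 5, 13, 6, 3, 11, 12, 4, 9, 1, 8, 7]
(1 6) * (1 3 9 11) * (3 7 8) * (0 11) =(0 11 1 6 7 8 3 9) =[11, 6, 2, 9, 4, 5, 7, 8, 3, 0, 10, 1]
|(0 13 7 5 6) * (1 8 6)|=|(0 13 7 5 1 8 6)|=7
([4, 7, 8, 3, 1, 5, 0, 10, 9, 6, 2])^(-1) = (0 6 9 8 2 10 7 1 4)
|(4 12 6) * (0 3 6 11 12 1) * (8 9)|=10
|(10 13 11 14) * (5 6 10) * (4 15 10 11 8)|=20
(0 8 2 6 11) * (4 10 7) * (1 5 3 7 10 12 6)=(0 8 2 1 5 3 7 4 12 6 11)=[8, 5, 1, 7, 12, 3, 11, 4, 2, 9, 10, 0, 6]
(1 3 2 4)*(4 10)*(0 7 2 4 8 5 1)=(0 7 2 10 8 5 1 3 4)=[7, 3, 10, 4, 0, 1, 6, 2, 5, 9, 8]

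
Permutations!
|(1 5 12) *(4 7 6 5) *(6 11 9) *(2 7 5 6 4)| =8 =|(1 2 7 11 9 4 5 12)|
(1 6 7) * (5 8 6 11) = (1 11 5 8 6 7) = [0, 11, 2, 3, 4, 8, 7, 1, 6, 9, 10, 5]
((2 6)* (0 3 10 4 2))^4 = (0 2 10)(3 6 4)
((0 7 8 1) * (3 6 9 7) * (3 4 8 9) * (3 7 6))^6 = (9)(0 8)(1 4)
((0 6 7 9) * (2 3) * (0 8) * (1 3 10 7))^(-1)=(0 8 9 7 10 2 3 1 6)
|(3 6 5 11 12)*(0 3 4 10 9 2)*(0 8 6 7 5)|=12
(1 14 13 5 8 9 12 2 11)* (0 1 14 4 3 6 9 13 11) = (0 1 4 3 6 9 12 2)(5 8 13)(11 14) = [1, 4, 0, 6, 3, 8, 9, 7, 13, 12, 10, 14, 2, 5, 11]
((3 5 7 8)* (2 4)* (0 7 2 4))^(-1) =(0 2 5 3 8 7) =((0 7 8 3 5 2))^(-1)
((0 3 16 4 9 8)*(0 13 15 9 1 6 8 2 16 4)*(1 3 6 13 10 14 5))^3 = (0 10 1 9)(2 6 14 13)(3 4)(5 15 16 8)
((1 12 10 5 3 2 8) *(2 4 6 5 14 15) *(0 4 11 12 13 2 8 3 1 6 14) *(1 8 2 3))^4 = (0 2 11 4 1 12 14 13 10 15 3)(5 8 6)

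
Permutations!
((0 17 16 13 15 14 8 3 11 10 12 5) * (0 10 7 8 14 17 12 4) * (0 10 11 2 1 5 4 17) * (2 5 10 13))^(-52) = (0 13 12 15 4)(1 16 10 2 17)(3 7 5 8 11) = ((0 12 4 13 15)(1 10 17 16 2)(3 5 11 7 8))^(-52)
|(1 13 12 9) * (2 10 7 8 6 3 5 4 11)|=36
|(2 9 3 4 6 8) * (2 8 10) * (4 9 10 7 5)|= |(2 10)(3 9)(4 6 7 5)|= 4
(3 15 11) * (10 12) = (3 15 11)(10 12) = [0, 1, 2, 15, 4, 5, 6, 7, 8, 9, 12, 3, 10, 13, 14, 11]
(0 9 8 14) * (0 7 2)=(0 9 8 14 7 2)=[9, 1, 0, 3, 4, 5, 6, 2, 14, 8, 10, 11, 12, 13, 7]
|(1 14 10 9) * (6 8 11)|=|(1 14 10 9)(6 8 11)|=12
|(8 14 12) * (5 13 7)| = 3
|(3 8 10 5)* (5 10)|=3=|(10)(3 8 5)|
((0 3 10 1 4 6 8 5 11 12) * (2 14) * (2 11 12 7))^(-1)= (0 12 5 8 6 4 1 10 3)(2 7 11 14)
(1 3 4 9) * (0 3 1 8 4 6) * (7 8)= (0 3 6)(4 9 7 8)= [3, 1, 2, 6, 9, 5, 0, 8, 4, 7]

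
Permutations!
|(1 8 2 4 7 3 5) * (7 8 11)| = |(1 11 7 3 5)(2 4 8)| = 15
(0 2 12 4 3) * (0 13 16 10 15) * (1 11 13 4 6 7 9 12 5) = (0 2 5 1 11 13 16 10 15)(3 4)(6 7 9 12) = [2, 11, 5, 4, 3, 1, 7, 9, 8, 12, 15, 13, 6, 16, 14, 0, 10]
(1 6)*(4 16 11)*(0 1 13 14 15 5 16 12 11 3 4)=[1, 6, 2, 4, 12, 16, 13, 7, 8, 9, 10, 0, 11, 14, 15, 5, 3]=(0 1 6 13 14 15 5 16 3 4 12 11)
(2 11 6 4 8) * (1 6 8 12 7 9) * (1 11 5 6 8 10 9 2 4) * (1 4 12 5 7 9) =(1 8 12 9 11 10)(2 7)(4 5 6) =[0, 8, 7, 3, 5, 6, 4, 2, 12, 11, 1, 10, 9]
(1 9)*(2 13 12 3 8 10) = (1 9)(2 13 12 3 8 10) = [0, 9, 13, 8, 4, 5, 6, 7, 10, 1, 2, 11, 3, 12]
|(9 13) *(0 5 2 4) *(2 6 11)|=6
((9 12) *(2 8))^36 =(12)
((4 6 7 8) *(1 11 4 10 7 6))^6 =(11)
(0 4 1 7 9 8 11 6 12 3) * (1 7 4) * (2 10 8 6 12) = (0 1 4 7 9 6 2 10 8 11 12 3) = [1, 4, 10, 0, 7, 5, 2, 9, 11, 6, 8, 12, 3]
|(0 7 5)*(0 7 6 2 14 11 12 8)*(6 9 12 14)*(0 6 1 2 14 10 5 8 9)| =|(1 2)(5 7 8 6 14 11 10)(9 12)| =14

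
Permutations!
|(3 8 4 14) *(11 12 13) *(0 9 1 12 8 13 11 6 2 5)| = |(0 9 1 12 11 8 4 14 3 13 6 2 5)| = 13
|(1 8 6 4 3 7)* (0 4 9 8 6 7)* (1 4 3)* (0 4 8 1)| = 6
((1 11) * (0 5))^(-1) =((0 5)(1 11))^(-1) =(0 5)(1 11)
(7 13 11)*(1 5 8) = [0, 5, 2, 3, 4, 8, 6, 13, 1, 9, 10, 7, 12, 11] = (1 5 8)(7 13 11)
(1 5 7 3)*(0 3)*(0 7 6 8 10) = (0 3 1 5 6 8 10) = [3, 5, 2, 1, 4, 6, 8, 7, 10, 9, 0]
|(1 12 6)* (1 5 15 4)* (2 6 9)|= 8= |(1 12 9 2 6 5 15 4)|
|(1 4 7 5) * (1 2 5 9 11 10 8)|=14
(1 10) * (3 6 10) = [0, 3, 2, 6, 4, 5, 10, 7, 8, 9, 1] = (1 3 6 10)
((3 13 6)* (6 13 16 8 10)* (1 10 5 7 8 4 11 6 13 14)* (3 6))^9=((1 10 13 14)(3 16 4 11)(5 7 8))^9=(1 10 13 14)(3 16 4 11)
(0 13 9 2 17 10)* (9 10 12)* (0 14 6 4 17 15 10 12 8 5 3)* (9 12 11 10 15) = [13, 1, 9, 0, 17, 3, 4, 7, 5, 2, 14, 10, 12, 11, 6, 15, 16, 8] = (0 13 11 10 14 6 4 17 8 5 3)(2 9)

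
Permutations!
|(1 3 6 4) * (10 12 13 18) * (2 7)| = |(1 3 6 4)(2 7)(10 12 13 18)| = 4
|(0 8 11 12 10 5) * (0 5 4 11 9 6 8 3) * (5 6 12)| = |(0 3)(4 11 5 6 8 9 12 10)| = 8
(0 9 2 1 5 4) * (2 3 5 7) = [9, 7, 1, 5, 0, 4, 6, 2, 8, 3] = (0 9 3 5 4)(1 7 2)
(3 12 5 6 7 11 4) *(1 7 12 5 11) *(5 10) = [0, 7, 2, 10, 3, 6, 12, 1, 8, 9, 5, 4, 11] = (1 7)(3 10 5 6 12 11 4)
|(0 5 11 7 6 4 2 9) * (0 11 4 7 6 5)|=7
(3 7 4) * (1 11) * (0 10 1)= (0 10 1 11)(3 7 4)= [10, 11, 2, 7, 3, 5, 6, 4, 8, 9, 1, 0]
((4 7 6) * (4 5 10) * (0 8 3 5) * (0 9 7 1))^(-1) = (0 1 4 10 5 3 8)(6 7 9)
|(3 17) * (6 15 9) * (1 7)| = 6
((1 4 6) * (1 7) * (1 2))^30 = ((1 4 6 7 2))^30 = (7)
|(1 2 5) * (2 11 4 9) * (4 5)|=3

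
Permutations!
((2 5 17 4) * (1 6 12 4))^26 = ((1 6 12 4 2 5 17))^26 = (1 5 4 6 17 2 12)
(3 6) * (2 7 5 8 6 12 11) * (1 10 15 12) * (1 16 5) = [0, 10, 7, 16, 4, 8, 3, 1, 6, 9, 15, 2, 11, 13, 14, 12, 5] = (1 10 15 12 11 2 7)(3 16 5 8 6)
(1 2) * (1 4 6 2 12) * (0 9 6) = (0 9 6 2 4)(1 12) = [9, 12, 4, 3, 0, 5, 2, 7, 8, 6, 10, 11, 1]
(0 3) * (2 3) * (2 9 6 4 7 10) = (0 9 6 4 7 10 2 3) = [9, 1, 3, 0, 7, 5, 4, 10, 8, 6, 2]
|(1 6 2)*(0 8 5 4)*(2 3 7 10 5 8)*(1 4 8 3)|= |(0 2 4)(1 6)(3 7 10 5 8)|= 30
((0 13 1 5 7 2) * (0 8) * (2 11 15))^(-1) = (0 8 2 15 11 7 5 1 13) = ((0 13 1 5 7 11 15 2 8))^(-1)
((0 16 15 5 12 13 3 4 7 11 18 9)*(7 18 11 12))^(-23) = (0 9 18 4 3 13 12 7 5 15 16)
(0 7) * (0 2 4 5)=(0 7 2 4 5)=[7, 1, 4, 3, 5, 0, 6, 2]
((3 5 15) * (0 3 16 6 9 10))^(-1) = (0 10 9 6 16 15 5 3)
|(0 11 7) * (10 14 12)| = 3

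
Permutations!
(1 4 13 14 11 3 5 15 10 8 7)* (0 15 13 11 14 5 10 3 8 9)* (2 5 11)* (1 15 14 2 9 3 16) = (0 14 2 5 13 11 8 7 15 16 1 4 9)(3 10) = [14, 4, 5, 10, 9, 13, 6, 15, 7, 0, 3, 8, 12, 11, 2, 16, 1]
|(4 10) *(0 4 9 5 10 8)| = 3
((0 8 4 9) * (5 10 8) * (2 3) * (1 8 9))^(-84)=(10)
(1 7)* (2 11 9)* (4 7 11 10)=[0, 11, 10, 3, 7, 5, 6, 1, 8, 2, 4, 9]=(1 11 9 2 10 4 7)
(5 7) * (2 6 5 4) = (2 6 5 7 4) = [0, 1, 6, 3, 2, 7, 5, 4]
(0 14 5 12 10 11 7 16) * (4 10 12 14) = [4, 1, 2, 3, 10, 14, 6, 16, 8, 9, 11, 7, 12, 13, 5, 15, 0] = (0 4 10 11 7 16)(5 14)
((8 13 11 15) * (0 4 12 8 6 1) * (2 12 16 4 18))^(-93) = ((0 18 2 12 8 13 11 15 6 1)(4 16))^(-93) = (0 15 8 18 6 13 2 1 11 12)(4 16)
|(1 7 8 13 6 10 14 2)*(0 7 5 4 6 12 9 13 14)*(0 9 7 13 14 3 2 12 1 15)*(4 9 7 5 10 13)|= 44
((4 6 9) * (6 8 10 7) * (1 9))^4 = (1 10 9 7 4 6 8)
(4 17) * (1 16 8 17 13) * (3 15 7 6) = [0, 16, 2, 15, 13, 5, 3, 6, 17, 9, 10, 11, 12, 1, 14, 7, 8, 4] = (1 16 8 17 4 13)(3 15 7 6)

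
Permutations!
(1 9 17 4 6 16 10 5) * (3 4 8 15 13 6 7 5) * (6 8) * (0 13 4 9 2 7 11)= (0 13 8 15 4 11)(1 2 7 5)(3 9 17 6 16 10)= [13, 2, 7, 9, 11, 1, 16, 5, 15, 17, 3, 0, 12, 8, 14, 4, 10, 6]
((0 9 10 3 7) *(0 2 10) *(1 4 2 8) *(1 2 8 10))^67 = (0 9)(1 2 8 4)(3 7 10)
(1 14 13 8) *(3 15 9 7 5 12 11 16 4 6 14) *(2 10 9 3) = (1 2 10 9 7 5 12 11 16 4 6 14 13 8)(3 15) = [0, 2, 10, 15, 6, 12, 14, 5, 1, 7, 9, 16, 11, 8, 13, 3, 4]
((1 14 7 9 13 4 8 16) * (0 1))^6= (0 4 7)(1 8 9)(13 14 16)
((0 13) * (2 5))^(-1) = ((0 13)(2 5))^(-1) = (0 13)(2 5)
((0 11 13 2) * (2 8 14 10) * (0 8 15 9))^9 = ((0 11 13 15 9)(2 8 14 10))^9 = (0 9 15 13 11)(2 8 14 10)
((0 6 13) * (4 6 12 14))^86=((0 12 14 4 6 13))^86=(0 14 6)(4 13 12)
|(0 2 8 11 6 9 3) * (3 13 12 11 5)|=5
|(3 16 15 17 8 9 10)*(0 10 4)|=|(0 10 3 16 15 17 8 9 4)|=9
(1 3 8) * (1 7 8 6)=(1 3 6)(7 8)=[0, 3, 2, 6, 4, 5, 1, 8, 7]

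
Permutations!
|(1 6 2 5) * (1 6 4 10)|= 3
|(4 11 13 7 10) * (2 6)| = |(2 6)(4 11 13 7 10)| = 10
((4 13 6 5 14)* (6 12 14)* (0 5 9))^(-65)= ((0 5 6 9)(4 13 12 14))^(-65)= (0 9 6 5)(4 14 12 13)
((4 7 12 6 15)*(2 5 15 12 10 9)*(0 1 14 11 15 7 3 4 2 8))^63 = (0 10 2 14 8 7 15 1 9 5 11)(3 4)(6 12)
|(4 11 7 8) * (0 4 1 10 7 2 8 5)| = |(0 4 11 2 8 1 10 7 5)| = 9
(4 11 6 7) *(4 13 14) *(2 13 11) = (2 13 14 4)(6 7 11) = [0, 1, 13, 3, 2, 5, 7, 11, 8, 9, 10, 6, 12, 14, 4]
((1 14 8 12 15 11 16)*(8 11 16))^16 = ((1 14 11 8 12 15 16))^16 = (1 11 12 16 14 8 15)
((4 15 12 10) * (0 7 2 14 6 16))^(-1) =(0 16 6 14 2 7)(4 10 12 15)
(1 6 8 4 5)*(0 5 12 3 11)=(0 5 1 6 8 4 12 3 11)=[5, 6, 2, 11, 12, 1, 8, 7, 4, 9, 10, 0, 3]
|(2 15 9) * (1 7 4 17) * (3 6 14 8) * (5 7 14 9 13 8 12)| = 7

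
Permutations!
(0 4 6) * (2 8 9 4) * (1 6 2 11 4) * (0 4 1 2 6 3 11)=(1 3 11)(2 8 9)(4 6)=[0, 3, 8, 11, 6, 5, 4, 7, 9, 2, 10, 1]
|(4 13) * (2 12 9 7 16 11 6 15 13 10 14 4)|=9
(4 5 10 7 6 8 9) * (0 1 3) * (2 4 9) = (0 1 3)(2 4 5 10 7 6 8) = [1, 3, 4, 0, 5, 10, 8, 6, 2, 9, 7]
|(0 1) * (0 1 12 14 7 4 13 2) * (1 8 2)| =|(0 12 14 7 4 13 1 8 2)| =9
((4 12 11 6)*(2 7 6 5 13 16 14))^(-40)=(16)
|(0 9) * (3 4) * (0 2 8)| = 4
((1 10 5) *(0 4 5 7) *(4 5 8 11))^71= ((0 5 1 10 7)(4 8 11))^71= (0 5 1 10 7)(4 11 8)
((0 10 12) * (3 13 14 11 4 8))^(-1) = ((0 10 12)(3 13 14 11 4 8))^(-1) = (0 12 10)(3 8 4 11 14 13)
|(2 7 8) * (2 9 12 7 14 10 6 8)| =|(2 14 10 6 8 9 12 7)| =8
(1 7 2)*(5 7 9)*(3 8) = (1 9 5 7 2)(3 8) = [0, 9, 1, 8, 4, 7, 6, 2, 3, 5]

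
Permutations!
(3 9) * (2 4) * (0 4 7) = (0 4 2 7)(3 9) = [4, 1, 7, 9, 2, 5, 6, 0, 8, 3]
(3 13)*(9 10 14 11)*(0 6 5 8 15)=(0 6 5 8 15)(3 13)(9 10 14 11)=[6, 1, 2, 13, 4, 8, 5, 7, 15, 10, 14, 9, 12, 3, 11, 0]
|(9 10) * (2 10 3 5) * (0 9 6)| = |(0 9 3 5 2 10 6)| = 7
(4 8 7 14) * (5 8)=(4 5 8 7 14)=[0, 1, 2, 3, 5, 8, 6, 14, 7, 9, 10, 11, 12, 13, 4]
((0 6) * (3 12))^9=(0 6)(3 12)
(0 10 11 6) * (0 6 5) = (0 10 11 5) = [10, 1, 2, 3, 4, 0, 6, 7, 8, 9, 11, 5]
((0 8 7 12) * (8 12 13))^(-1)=(0 12)(7 8 13)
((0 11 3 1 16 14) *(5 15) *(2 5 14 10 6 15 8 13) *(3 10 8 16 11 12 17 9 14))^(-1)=((0 12 17 9 14)(1 11 10 6 15 3)(2 5 16 8 13))^(-1)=(0 14 9 17 12)(1 3 15 6 10 11)(2 13 8 16 5)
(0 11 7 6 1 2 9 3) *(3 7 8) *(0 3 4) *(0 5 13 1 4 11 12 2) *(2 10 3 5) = [12, 0, 9, 5, 2, 13, 4, 6, 11, 7, 3, 8, 10, 1] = (0 12 10 3 5 13 1)(2 9 7 6 4)(8 11)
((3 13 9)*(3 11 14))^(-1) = ((3 13 9 11 14))^(-1) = (3 14 11 9 13)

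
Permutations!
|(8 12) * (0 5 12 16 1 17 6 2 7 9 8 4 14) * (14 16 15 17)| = |(0 5 12 4 16 1 14)(2 7 9 8 15 17 6)| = 7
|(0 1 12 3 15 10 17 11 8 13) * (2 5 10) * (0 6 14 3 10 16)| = 15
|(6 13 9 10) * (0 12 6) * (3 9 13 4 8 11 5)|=|(13)(0 12 6 4 8 11 5 3 9 10)|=10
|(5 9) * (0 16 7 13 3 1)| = 6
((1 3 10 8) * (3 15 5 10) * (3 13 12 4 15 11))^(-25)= (1 4)(3 5)(8 12)(10 13)(11 15)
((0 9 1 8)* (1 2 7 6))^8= ((0 9 2 7 6 1 8))^8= (0 9 2 7 6 1 8)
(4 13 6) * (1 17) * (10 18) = (1 17)(4 13 6)(10 18) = [0, 17, 2, 3, 13, 5, 4, 7, 8, 9, 18, 11, 12, 6, 14, 15, 16, 1, 10]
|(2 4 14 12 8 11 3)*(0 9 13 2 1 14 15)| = |(0 9 13 2 4 15)(1 14 12 8 11 3)| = 6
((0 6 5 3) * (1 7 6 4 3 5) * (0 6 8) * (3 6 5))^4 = ((0 4 6 1 7 8)(3 5))^4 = (0 7 6)(1 4 8)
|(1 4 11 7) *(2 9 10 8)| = 4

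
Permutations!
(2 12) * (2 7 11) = (2 12 7 11) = [0, 1, 12, 3, 4, 5, 6, 11, 8, 9, 10, 2, 7]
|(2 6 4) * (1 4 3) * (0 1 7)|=7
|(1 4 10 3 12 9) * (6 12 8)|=8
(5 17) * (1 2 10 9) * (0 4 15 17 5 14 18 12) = [4, 2, 10, 3, 15, 5, 6, 7, 8, 1, 9, 11, 0, 13, 18, 17, 16, 14, 12] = (0 4 15 17 14 18 12)(1 2 10 9)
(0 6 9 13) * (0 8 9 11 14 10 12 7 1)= (0 6 11 14 10 12 7 1)(8 9 13)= [6, 0, 2, 3, 4, 5, 11, 1, 9, 13, 12, 14, 7, 8, 10]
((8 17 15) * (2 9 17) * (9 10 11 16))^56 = ((2 10 11 16 9 17 15 8))^56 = (17)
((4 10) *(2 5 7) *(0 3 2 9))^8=((0 3 2 5 7 9)(4 10))^8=(10)(0 2 7)(3 5 9)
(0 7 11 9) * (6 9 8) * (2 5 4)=(0 7 11 8 6 9)(2 5 4)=[7, 1, 5, 3, 2, 4, 9, 11, 6, 0, 10, 8]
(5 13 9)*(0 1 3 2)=(0 1 3 2)(5 13 9)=[1, 3, 0, 2, 4, 13, 6, 7, 8, 5, 10, 11, 12, 9]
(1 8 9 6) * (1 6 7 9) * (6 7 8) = (1 6 7 9 8) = [0, 6, 2, 3, 4, 5, 7, 9, 1, 8]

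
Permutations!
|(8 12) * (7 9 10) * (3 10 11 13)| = 6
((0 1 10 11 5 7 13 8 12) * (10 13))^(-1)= ((0 1 13 8 12)(5 7 10 11))^(-1)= (0 12 8 13 1)(5 11 10 7)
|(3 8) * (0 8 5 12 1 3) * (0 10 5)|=7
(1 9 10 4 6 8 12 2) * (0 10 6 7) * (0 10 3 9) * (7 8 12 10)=(0 3 9 6 12 2 1)(4 8 10)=[3, 0, 1, 9, 8, 5, 12, 7, 10, 6, 4, 11, 2]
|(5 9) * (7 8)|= 2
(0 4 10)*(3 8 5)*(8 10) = [4, 1, 2, 10, 8, 3, 6, 7, 5, 9, 0] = (0 4 8 5 3 10)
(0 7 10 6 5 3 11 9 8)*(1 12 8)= (0 7 10 6 5 3 11 9 1 12 8)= [7, 12, 2, 11, 4, 3, 5, 10, 0, 1, 6, 9, 8]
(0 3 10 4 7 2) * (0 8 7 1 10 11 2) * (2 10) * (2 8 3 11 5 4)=(0 11 10 2 3 5 4 1 8 7)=[11, 8, 3, 5, 1, 4, 6, 0, 7, 9, 2, 10]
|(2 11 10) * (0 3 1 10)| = 6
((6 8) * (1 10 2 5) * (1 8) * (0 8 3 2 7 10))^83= ((0 8 6 1)(2 5 3)(7 10))^83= (0 1 6 8)(2 3 5)(7 10)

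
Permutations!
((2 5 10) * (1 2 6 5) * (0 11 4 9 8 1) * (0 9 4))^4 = ((0 11)(1 2 9 8)(5 10 6))^4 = (11)(5 10 6)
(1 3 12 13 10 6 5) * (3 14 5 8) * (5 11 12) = (1 14 11 12 13 10 6 8 3 5) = [0, 14, 2, 5, 4, 1, 8, 7, 3, 9, 6, 12, 13, 10, 11]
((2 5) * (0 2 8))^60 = ((0 2 5 8))^60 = (8)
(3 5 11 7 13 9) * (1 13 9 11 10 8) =(1 13 11 7 9 3 5 10 8) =[0, 13, 2, 5, 4, 10, 6, 9, 1, 3, 8, 7, 12, 11]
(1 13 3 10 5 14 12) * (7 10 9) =(1 13 3 9 7 10 5 14 12) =[0, 13, 2, 9, 4, 14, 6, 10, 8, 7, 5, 11, 1, 3, 12]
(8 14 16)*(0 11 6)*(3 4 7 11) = (0 3 4 7 11 6)(8 14 16) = [3, 1, 2, 4, 7, 5, 0, 11, 14, 9, 10, 6, 12, 13, 16, 15, 8]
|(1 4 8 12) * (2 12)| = 5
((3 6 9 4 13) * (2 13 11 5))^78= (2 11 9 3)(4 6 13 5)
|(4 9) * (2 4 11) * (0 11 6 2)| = 4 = |(0 11)(2 4 9 6)|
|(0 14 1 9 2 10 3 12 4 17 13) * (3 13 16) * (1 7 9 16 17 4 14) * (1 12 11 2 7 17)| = |(0 12 14 17 1 16 3 11 2 10 13)(7 9)| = 22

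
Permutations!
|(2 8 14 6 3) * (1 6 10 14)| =10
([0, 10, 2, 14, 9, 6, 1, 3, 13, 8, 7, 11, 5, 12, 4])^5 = [0, 4, 2, 13, 5, 3, 14, 8, 1, 6, 9, 11, 7, 10, 12]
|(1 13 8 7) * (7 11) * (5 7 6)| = 7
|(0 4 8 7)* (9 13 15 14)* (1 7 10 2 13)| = |(0 4 8 10 2 13 15 14 9 1 7)| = 11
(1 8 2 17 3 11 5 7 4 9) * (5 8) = [0, 5, 17, 11, 9, 7, 6, 4, 2, 1, 10, 8, 12, 13, 14, 15, 16, 3] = (1 5 7 4 9)(2 17 3 11 8)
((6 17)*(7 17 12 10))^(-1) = (6 17 7 10 12)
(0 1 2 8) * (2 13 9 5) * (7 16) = (0 1 13 9 5 2 8)(7 16) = [1, 13, 8, 3, 4, 2, 6, 16, 0, 5, 10, 11, 12, 9, 14, 15, 7]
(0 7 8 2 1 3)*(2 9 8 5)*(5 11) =(0 7 11 5 2 1 3)(8 9) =[7, 3, 1, 0, 4, 2, 6, 11, 9, 8, 10, 5]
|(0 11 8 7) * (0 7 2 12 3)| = 6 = |(0 11 8 2 12 3)|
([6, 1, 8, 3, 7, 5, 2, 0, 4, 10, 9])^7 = (0 6 2 8 4 7)(9 10)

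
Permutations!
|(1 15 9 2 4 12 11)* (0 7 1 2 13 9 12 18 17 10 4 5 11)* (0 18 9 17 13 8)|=12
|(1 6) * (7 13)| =2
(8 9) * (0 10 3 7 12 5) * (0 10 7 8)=[7, 1, 2, 8, 4, 10, 6, 12, 9, 0, 3, 11, 5]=(0 7 12 5 10 3 8 9)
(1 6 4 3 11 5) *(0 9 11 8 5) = (0 9 11)(1 6 4 3 8 5) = [9, 6, 2, 8, 3, 1, 4, 7, 5, 11, 10, 0]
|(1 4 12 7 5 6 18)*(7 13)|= |(1 4 12 13 7 5 6 18)|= 8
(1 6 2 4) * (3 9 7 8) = [0, 6, 4, 9, 1, 5, 2, 8, 3, 7] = (1 6 2 4)(3 9 7 8)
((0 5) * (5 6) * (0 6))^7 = (5 6)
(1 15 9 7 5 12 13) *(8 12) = [0, 15, 2, 3, 4, 8, 6, 5, 12, 7, 10, 11, 13, 1, 14, 9] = (1 15 9 7 5 8 12 13)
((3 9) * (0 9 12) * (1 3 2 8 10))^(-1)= ((0 9 2 8 10 1 3 12))^(-1)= (0 12 3 1 10 8 2 9)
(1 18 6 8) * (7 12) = (1 18 6 8)(7 12) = [0, 18, 2, 3, 4, 5, 8, 12, 1, 9, 10, 11, 7, 13, 14, 15, 16, 17, 6]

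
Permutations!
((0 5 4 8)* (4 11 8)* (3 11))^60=(11)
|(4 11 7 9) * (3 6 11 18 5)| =8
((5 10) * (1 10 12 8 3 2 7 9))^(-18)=((1 10 5 12 8 3 2 7 9))^(-18)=(12)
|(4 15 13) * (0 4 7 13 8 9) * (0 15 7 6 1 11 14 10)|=|(0 4 7 13 6 1 11 14 10)(8 9 15)|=9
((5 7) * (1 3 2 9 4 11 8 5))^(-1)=(1 7 5 8 11 4 9 2 3)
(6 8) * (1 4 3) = (1 4 3)(6 8) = [0, 4, 2, 1, 3, 5, 8, 7, 6]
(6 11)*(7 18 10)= (6 11)(7 18 10)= [0, 1, 2, 3, 4, 5, 11, 18, 8, 9, 7, 6, 12, 13, 14, 15, 16, 17, 10]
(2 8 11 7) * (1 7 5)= (1 7 2 8 11 5)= [0, 7, 8, 3, 4, 1, 6, 2, 11, 9, 10, 5]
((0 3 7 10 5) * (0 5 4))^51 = ((0 3 7 10 4))^51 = (0 3 7 10 4)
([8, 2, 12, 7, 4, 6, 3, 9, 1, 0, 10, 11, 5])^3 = [2, 5, 6, 0, 4, 7, 9, 8, 12, 1, 10, 11, 3]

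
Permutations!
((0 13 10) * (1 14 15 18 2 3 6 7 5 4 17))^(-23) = ((0 13 10)(1 14 15 18 2 3 6 7 5 4 17))^(-23) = (0 13 10)(1 17 4 5 7 6 3 2 18 15 14)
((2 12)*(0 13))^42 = (13)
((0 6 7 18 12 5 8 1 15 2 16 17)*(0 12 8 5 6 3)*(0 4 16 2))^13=(0 3 4 16 17 12 6 7 18 8 1 15)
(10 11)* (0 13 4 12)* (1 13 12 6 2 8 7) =(0 12)(1 13 4 6 2 8 7)(10 11) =[12, 13, 8, 3, 6, 5, 2, 1, 7, 9, 11, 10, 0, 4]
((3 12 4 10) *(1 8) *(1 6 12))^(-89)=(1 6 4 3 8 12 10)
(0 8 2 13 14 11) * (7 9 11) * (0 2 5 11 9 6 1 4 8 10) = (0 10)(1 4 8 5 11 2 13 14 7 6) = [10, 4, 13, 3, 8, 11, 1, 6, 5, 9, 0, 2, 12, 14, 7]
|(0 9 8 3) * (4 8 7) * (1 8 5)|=8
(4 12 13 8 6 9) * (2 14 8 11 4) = (2 14 8 6 9)(4 12 13 11) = [0, 1, 14, 3, 12, 5, 9, 7, 6, 2, 10, 4, 13, 11, 8]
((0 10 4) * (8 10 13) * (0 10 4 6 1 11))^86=((0 13 8 4 10 6 1 11))^86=(0 1 10 8)(4 13 11 6)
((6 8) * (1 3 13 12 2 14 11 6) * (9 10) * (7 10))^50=((1 3 13 12 2 14 11 6 8)(7 10 9))^50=(1 14 3 11 13 6 12 8 2)(7 9 10)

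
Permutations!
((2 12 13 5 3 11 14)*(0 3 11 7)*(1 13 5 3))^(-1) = (0 7 3 13 1)(2 14 11 5 12)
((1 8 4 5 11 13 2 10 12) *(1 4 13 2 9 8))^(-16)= (2 12 5)(4 11 10)(8 9 13)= ((2 10 12 4 5 11)(8 13 9))^(-16)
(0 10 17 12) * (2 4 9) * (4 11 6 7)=(0 10 17 12)(2 11 6 7 4 9)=[10, 1, 11, 3, 9, 5, 7, 4, 8, 2, 17, 6, 0, 13, 14, 15, 16, 12]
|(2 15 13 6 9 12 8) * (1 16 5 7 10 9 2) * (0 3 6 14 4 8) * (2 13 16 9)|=|(0 3 6 13 14 4 8 1 9 12)(2 15 16 5 7 10)|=30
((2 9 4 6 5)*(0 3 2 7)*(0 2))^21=(0 3)(2 6)(4 7)(5 9)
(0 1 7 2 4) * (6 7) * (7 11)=(0 1 6 11 7 2 4)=[1, 6, 4, 3, 0, 5, 11, 2, 8, 9, 10, 7]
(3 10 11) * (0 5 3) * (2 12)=(0 5 3 10 11)(2 12)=[5, 1, 12, 10, 4, 3, 6, 7, 8, 9, 11, 0, 2]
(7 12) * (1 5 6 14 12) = (1 5 6 14 12 7) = [0, 5, 2, 3, 4, 6, 14, 1, 8, 9, 10, 11, 7, 13, 12]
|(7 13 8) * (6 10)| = 6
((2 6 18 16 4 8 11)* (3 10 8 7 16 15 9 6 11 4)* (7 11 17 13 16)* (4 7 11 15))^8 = ((2 17 13 16 3 10 8 7 11)(4 15 9 6 18))^8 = (2 11 7 8 10 3 16 13 17)(4 6 15 18 9)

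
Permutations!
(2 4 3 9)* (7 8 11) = [0, 1, 4, 9, 3, 5, 6, 8, 11, 2, 10, 7] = (2 4 3 9)(7 8 11)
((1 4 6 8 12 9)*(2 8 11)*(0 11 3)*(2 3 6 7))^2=((0 11 3)(1 4 7 2 8 12 9))^2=(0 3 11)(1 7 8 9 4 2 12)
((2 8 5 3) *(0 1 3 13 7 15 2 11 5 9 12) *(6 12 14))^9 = ((0 1 3 11 5 13 7 15 2 8 9 14 6 12))^9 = (0 8 5 12 2 11 6 15 3 14 7 1 9 13)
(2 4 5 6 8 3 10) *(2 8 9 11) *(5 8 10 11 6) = (2 4 8 3 11)(6 9) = [0, 1, 4, 11, 8, 5, 9, 7, 3, 6, 10, 2]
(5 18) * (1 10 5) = (1 10 5 18) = [0, 10, 2, 3, 4, 18, 6, 7, 8, 9, 5, 11, 12, 13, 14, 15, 16, 17, 1]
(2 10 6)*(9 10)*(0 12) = (0 12)(2 9 10 6) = [12, 1, 9, 3, 4, 5, 2, 7, 8, 10, 6, 11, 0]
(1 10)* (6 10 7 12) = (1 7 12 6 10) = [0, 7, 2, 3, 4, 5, 10, 12, 8, 9, 1, 11, 6]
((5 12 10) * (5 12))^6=((10 12))^6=(12)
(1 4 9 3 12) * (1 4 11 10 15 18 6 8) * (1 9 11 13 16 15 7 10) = (1 13 16 15 18 6 8 9 3 12 4 11)(7 10) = [0, 13, 2, 12, 11, 5, 8, 10, 9, 3, 7, 1, 4, 16, 14, 18, 15, 17, 6]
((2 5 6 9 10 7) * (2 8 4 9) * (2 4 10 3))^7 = ((2 5 6 4 9 3)(7 8 10))^7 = (2 5 6 4 9 3)(7 8 10)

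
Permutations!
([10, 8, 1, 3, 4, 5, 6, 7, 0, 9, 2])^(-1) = [8, 2, 10, 3, 4, 5, 6, 7, 1, 9, 0]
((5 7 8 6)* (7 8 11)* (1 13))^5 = (1 13)(5 6 8)(7 11)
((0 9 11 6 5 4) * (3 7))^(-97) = (0 4 5 6 11 9)(3 7)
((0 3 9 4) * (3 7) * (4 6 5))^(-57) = (0 4 5 6 9 3 7)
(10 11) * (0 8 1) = (0 8 1)(10 11) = [8, 0, 2, 3, 4, 5, 6, 7, 1, 9, 11, 10]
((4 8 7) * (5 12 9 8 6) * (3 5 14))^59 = ((3 5 12 9 8 7 4 6 14))^59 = (3 7 5 4 12 6 9 14 8)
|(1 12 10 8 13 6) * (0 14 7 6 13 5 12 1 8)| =8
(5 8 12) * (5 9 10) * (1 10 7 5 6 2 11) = (1 10 6 2 11)(5 8 12 9 7) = [0, 10, 11, 3, 4, 8, 2, 5, 12, 7, 6, 1, 9]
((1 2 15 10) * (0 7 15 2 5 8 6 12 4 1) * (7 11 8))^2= (0 8 12 1 7 10 11 6 4 5 15)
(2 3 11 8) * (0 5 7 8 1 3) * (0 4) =(0 5 7 8 2 4)(1 3 11) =[5, 3, 4, 11, 0, 7, 6, 8, 2, 9, 10, 1]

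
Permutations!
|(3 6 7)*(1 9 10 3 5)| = 7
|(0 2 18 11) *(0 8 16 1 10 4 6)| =|(0 2 18 11 8 16 1 10 4 6)| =10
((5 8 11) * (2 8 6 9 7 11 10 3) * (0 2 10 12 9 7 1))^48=(12)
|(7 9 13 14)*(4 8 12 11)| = 4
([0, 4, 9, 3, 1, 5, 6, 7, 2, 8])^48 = [0, 1, 2, 3, 4, 5, 6, 7, 8, 9]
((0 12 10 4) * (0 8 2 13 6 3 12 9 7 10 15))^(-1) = ((0 9 7 10 4 8 2 13 6 3 12 15))^(-1) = (0 15 12 3 6 13 2 8 4 10 7 9)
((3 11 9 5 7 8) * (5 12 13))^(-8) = (13)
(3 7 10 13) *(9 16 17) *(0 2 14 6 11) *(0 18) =(0 2 14 6 11 18)(3 7 10 13)(9 16 17) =[2, 1, 14, 7, 4, 5, 11, 10, 8, 16, 13, 18, 12, 3, 6, 15, 17, 9, 0]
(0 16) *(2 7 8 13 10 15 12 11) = (0 16)(2 7 8 13 10 15 12 11) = [16, 1, 7, 3, 4, 5, 6, 8, 13, 9, 15, 2, 11, 10, 14, 12, 0]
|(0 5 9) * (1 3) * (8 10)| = |(0 5 9)(1 3)(8 10)| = 6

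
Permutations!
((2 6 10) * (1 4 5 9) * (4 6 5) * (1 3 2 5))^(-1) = ((1 6 10 5 9 3 2))^(-1) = (1 2 3 9 5 10 6)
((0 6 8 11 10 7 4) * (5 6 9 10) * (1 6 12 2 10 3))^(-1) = ((0 9 3 1 6 8 11 5 12 2 10 7 4))^(-1) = (0 4 7 10 2 12 5 11 8 6 1 3 9)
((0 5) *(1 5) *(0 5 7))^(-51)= ((0 1 7))^(-51)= (7)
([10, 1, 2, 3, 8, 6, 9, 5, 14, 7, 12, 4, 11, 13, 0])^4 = (0 4 10 8 12 14 11)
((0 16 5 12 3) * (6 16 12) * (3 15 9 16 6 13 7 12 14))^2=((0 14 3)(5 13 7 12 15 9 16))^2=(0 3 14)(5 7 15 16 13 12 9)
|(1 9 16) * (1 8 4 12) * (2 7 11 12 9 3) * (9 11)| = 10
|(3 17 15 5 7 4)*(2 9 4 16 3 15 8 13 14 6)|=13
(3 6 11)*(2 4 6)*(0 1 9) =(0 1 9)(2 4 6 11 3) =[1, 9, 4, 2, 6, 5, 11, 7, 8, 0, 10, 3]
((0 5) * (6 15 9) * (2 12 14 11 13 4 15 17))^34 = (2 13 6 14 15)(4 17 11 9 12)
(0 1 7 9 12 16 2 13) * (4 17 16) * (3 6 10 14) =[1, 7, 13, 6, 17, 5, 10, 9, 8, 12, 14, 11, 4, 0, 3, 15, 2, 16] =(0 1 7 9 12 4 17 16 2 13)(3 6 10 14)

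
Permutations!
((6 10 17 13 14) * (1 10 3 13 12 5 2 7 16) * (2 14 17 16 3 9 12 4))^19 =(1 10 16)(2 7 3 13 17 4)(5 12 9 6 14)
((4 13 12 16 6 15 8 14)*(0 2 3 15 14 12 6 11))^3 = (0 15 16 2 8 11 3 12)(4 14 6 13) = ((0 2 3 15 8 12 16 11)(4 13 6 14))^3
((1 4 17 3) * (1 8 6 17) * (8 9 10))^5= ((1 4)(3 9 10 8 6 17))^5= (1 4)(3 17 6 8 10 9)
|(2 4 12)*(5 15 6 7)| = |(2 4 12)(5 15 6 7)| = 12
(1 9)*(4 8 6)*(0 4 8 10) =[4, 9, 2, 3, 10, 5, 8, 7, 6, 1, 0] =(0 4 10)(1 9)(6 8)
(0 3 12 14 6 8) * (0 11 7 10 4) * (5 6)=(0 3 12 14 5 6 8 11 7 10 4)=[3, 1, 2, 12, 0, 6, 8, 10, 11, 9, 4, 7, 14, 13, 5]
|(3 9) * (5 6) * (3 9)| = |(9)(5 6)| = 2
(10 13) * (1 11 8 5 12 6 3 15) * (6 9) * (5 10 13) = (1 11 8 10 5 12 9 6 3 15) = [0, 11, 2, 15, 4, 12, 3, 7, 10, 6, 5, 8, 9, 13, 14, 1]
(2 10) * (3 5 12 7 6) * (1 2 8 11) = (1 2 10 8 11)(3 5 12 7 6) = [0, 2, 10, 5, 4, 12, 3, 6, 11, 9, 8, 1, 7]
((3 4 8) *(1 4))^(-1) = ((1 4 8 3))^(-1) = (1 3 8 4)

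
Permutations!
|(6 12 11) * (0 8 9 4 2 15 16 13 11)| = |(0 8 9 4 2 15 16 13 11 6 12)| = 11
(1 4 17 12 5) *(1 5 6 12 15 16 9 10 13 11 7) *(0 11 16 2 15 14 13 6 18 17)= [11, 4, 15, 3, 0, 5, 12, 1, 8, 10, 6, 7, 18, 16, 13, 2, 9, 14, 17]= (0 11 7 1 4)(2 15)(6 12 18 17 14 13 16 9 10)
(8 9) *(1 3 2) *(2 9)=(1 3 9 8 2)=[0, 3, 1, 9, 4, 5, 6, 7, 2, 8]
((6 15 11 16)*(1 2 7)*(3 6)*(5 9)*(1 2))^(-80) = ((2 7)(3 6 15 11 16)(5 9))^(-80) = (16)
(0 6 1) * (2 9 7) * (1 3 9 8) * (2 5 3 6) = (0 2 8 1)(3 9 7 5) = [2, 0, 8, 9, 4, 3, 6, 5, 1, 7]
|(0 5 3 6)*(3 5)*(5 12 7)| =3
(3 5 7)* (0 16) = [16, 1, 2, 5, 4, 7, 6, 3, 8, 9, 10, 11, 12, 13, 14, 15, 0] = (0 16)(3 5 7)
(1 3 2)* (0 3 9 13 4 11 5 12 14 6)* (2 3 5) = (0 5 12 14 6)(1 9 13 4 11 2) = [5, 9, 1, 3, 11, 12, 0, 7, 8, 13, 10, 2, 14, 4, 6]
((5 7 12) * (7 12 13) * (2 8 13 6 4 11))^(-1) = (2 11 4 6 7 13 8)(5 12)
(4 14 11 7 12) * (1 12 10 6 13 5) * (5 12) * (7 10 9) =(1 5)(4 14 11 10 6 13 12)(7 9) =[0, 5, 2, 3, 14, 1, 13, 9, 8, 7, 6, 10, 4, 12, 11]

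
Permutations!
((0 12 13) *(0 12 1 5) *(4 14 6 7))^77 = (0 5 1)(4 14 6 7)(12 13)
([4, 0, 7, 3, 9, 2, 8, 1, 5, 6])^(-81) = [0, 1, 2, 3, 4, 5, 6, 7, 8, 9]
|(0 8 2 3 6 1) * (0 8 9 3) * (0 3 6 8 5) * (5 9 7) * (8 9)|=|(0 7 5)(1 8 2 3 9 6)|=6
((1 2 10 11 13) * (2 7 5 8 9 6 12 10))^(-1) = ((1 7 5 8 9 6 12 10 11 13))^(-1) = (1 13 11 10 12 6 9 8 5 7)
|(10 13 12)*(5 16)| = 6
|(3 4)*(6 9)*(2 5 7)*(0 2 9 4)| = 8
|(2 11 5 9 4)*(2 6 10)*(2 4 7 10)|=8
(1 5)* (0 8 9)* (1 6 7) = [8, 5, 2, 3, 4, 6, 7, 1, 9, 0] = (0 8 9)(1 5 6 7)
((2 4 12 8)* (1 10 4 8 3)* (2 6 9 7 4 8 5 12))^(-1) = ((1 10 8 6 9 7 4 2 5 12 3))^(-1) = (1 3 12 5 2 4 7 9 6 8 10)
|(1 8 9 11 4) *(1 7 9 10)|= |(1 8 10)(4 7 9 11)|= 12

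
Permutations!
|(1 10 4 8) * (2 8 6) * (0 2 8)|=10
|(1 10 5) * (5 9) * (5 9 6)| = 4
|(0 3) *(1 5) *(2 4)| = 2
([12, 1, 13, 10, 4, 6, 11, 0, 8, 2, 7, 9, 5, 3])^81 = (0 11 3 12 9 10 5 2 7 6 13)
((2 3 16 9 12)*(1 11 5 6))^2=((1 11 5 6)(2 3 16 9 12))^2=(1 5)(2 16 12 3 9)(6 11)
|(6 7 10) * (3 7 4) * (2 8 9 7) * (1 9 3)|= |(1 9 7 10 6 4)(2 8 3)|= 6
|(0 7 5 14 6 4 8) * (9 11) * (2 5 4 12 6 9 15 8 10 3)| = |(0 7 4 10 3 2 5 14 9 11 15 8)(6 12)| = 12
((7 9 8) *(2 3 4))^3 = ((2 3 4)(7 9 8))^3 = (9)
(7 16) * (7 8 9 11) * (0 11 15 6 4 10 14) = (0 11 7 16 8 9 15 6 4 10 14) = [11, 1, 2, 3, 10, 5, 4, 16, 9, 15, 14, 7, 12, 13, 0, 6, 8]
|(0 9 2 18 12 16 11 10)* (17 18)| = |(0 9 2 17 18 12 16 11 10)| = 9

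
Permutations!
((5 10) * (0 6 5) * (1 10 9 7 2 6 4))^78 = ((0 4 1 10)(2 6 5 9 7))^78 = (0 1)(2 9 6 7 5)(4 10)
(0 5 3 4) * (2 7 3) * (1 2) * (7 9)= (0 5 1 2 9 7 3 4)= [5, 2, 9, 4, 0, 1, 6, 3, 8, 7]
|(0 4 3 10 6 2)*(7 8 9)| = 6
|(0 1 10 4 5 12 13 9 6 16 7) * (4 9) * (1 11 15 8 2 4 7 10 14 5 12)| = |(0 11 15 8 2 4 12 13 7)(1 14 5)(6 16 10 9)| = 36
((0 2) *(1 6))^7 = ((0 2)(1 6))^7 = (0 2)(1 6)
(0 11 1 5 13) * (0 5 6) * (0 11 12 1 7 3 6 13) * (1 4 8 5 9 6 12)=[1, 13, 2, 12, 8, 0, 11, 3, 5, 6, 10, 7, 4, 9]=(0 1 13 9 6 11 7 3 12 4 8 5)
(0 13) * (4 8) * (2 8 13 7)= (0 7 2 8 4 13)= [7, 1, 8, 3, 13, 5, 6, 2, 4, 9, 10, 11, 12, 0]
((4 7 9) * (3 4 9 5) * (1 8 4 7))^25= (9)(1 8 4)(3 7 5)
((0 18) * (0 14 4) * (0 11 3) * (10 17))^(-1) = ((0 18 14 4 11 3)(10 17))^(-1) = (0 3 11 4 14 18)(10 17)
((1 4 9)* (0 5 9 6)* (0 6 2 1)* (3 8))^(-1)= (0 9 5)(1 2 4)(3 8)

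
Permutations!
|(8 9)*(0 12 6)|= |(0 12 6)(8 9)|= 6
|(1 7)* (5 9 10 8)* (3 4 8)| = |(1 7)(3 4 8 5 9 10)| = 6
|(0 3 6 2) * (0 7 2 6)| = |(0 3)(2 7)| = 2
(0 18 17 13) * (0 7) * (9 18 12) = (0 12 9 18 17 13 7) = [12, 1, 2, 3, 4, 5, 6, 0, 8, 18, 10, 11, 9, 7, 14, 15, 16, 13, 17]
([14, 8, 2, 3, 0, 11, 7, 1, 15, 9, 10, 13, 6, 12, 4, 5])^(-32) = (0 14 4)(1 11 7 5 6 15 12 8 13)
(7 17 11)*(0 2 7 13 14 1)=(0 2 7 17 11 13 14 1)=[2, 0, 7, 3, 4, 5, 6, 17, 8, 9, 10, 13, 12, 14, 1, 15, 16, 11]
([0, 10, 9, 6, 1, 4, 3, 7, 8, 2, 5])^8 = [0, 1, 2, 3, 4, 5, 6, 7, 8, 9, 10]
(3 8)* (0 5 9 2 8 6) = [5, 1, 8, 6, 4, 9, 0, 7, 3, 2] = (0 5 9 2 8 3 6)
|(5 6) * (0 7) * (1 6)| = |(0 7)(1 6 5)| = 6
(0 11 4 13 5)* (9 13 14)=(0 11 4 14 9 13 5)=[11, 1, 2, 3, 14, 0, 6, 7, 8, 13, 10, 4, 12, 5, 9]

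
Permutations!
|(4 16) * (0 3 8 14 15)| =10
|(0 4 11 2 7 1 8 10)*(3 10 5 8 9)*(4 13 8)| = |(0 13 8 5 4 11 2 7 1 9 3 10)| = 12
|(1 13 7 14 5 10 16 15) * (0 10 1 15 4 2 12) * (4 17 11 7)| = 13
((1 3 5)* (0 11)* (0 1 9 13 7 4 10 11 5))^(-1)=(0 3 1 11 10 4 7 13 9 5)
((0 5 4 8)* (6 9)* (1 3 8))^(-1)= ((0 5 4 1 3 8)(6 9))^(-1)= (0 8 3 1 4 5)(6 9)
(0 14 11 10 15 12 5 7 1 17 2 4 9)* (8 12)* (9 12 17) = (0 14 11 10 15 8 17 2 4 12 5 7 1 9) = [14, 9, 4, 3, 12, 7, 6, 1, 17, 0, 15, 10, 5, 13, 11, 8, 16, 2]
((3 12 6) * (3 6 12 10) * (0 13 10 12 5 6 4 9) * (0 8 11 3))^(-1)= ((0 13 10)(3 12 5 6 4 9 8 11))^(-1)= (0 10 13)(3 11 8 9 4 6 5 12)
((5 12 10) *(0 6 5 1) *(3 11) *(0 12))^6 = (12)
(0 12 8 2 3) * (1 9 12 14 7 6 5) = (0 14 7 6 5 1 9 12 8 2 3) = [14, 9, 3, 0, 4, 1, 5, 6, 2, 12, 10, 11, 8, 13, 7]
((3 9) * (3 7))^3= (9)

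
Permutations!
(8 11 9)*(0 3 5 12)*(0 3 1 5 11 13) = [1, 5, 2, 11, 4, 12, 6, 7, 13, 8, 10, 9, 3, 0] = (0 1 5 12 3 11 9 8 13)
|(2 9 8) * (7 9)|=|(2 7 9 8)|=4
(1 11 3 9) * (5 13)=(1 11 3 9)(5 13)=[0, 11, 2, 9, 4, 13, 6, 7, 8, 1, 10, 3, 12, 5]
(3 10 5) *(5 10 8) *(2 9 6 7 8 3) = (10)(2 9 6 7 8 5) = [0, 1, 9, 3, 4, 2, 7, 8, 5, 6, 10]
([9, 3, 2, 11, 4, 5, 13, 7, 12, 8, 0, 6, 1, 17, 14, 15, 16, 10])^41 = (0 13 3 8 10 6 1 9 17 11 12)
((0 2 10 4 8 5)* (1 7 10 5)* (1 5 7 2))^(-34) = (0 8 10 2)(1 5 4 7) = ((0 1 2 7 10 4 8 5))^(-34)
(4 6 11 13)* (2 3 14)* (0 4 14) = (0 4 6 11 13 14 2 3) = [4, 1, 3, 0, 6, 5, 11, 7, 8, 9, 10, 13, 12, 14, 2]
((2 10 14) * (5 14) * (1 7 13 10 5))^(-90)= (14)(1 13)(7 10)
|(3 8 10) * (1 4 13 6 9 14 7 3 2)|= |(1 4 13 6 9 14 7 3 8 10 2)|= 11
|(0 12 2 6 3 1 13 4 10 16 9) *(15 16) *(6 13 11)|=|(0 12 2 13 4 10 15 16 9)(1 11 6 3)|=36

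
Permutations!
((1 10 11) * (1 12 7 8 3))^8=(1 10 11 12 7 8 3)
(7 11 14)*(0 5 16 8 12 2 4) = (0 5 16 8 12 2 4)(7 11 14) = [5, 1, 4, 3, 0, 16, 6, 11, 12, 9, 10, 14, 2, 13, 7, 15, 8]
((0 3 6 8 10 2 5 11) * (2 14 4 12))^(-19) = (0 8 4 5 3 10 12 11 6 14 2)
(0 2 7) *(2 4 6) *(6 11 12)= (0 4 11 12 6 2 7)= [4, 1, 7, 3, 11, 5, 2, 0, 8, 9, 10, 12, 6]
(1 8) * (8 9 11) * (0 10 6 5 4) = (0 10 6 5 4)(1 9 11 8) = [10, 9, 2, 3, 0, 4, 5, 7, 1, 11, 6, 8]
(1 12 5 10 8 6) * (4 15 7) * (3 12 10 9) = (1 10 8 6)(3 12 5 9)(4 15 7) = [0, 10, 2, 12, 15, 9, 1, 4, 6, 3, 8, 11, 5, 13, 14, 7]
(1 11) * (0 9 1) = (0 9 1 11) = [9, 11, 2, 3, 4, 5, 6, 7, 8, 1, 10, 0]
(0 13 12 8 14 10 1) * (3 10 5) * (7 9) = (0 13 12 8 14 5 3 10 1)(7 9) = [13, 0, 2, 10, 4, 3, 6, 9, 14, 7, 1, 11, 8, 12, 5]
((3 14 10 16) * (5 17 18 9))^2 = ((3 14 10 16)(5 17 18 9))^2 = (3 10)(5 18)(9 17)(14 16)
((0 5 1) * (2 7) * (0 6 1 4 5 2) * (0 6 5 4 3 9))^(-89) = (0 9 3 5 1 6 7 2)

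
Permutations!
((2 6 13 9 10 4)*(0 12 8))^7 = (0 12 8)(2 6 13 9 10 4)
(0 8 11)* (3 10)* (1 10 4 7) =(0 8 11)(1 10 3 4 7) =[8, 10, 2, 4, 7, 5, 6, 1, 11, 9, 3, 0]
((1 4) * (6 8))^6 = (8)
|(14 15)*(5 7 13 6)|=|(5 7 13 6)(14 15)|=4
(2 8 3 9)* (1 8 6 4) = (1 8 3 9 2 6 4) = [0, 8, 6, 9, 1, 5, 4, 7, 3, 2]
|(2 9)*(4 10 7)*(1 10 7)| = 2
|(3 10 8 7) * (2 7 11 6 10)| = |(2 7 3)(6 10 8 11)| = 12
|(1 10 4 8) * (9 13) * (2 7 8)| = |(1 10 4 2 7 8)(9 13)| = 6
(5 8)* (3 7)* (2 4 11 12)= [0, 1, 4, 7, 11, 8, 6, 3, 5, 9, 10, 12, 2]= (2 4 11 12)(3 7)(5 8)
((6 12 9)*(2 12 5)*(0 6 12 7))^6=(12)(0 6 5 2 7)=((0 6 5 2 7)(9 12))^6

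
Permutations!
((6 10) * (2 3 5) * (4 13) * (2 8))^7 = (2 8 5 3)(4 13)(6 10)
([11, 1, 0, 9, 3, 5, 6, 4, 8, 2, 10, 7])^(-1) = [2, 1, 9, 4, 7, 5, 6, 11, 8, 3, 10, 0]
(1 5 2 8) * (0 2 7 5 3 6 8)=[2, 3, 0, 6, 4, 7, 8, 5, 1]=(0 2)(1 3 6 8)(5 7)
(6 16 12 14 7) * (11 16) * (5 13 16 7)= (5 13 16 12 14)(6 11 7)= [0, 1, 2, 3, 4, 13, 11, 6, 8, 9, 10, 7, 14, 16, 5, 15, 12]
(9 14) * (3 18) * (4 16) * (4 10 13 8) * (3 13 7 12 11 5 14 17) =(3 18 13 8 4 16 10 7 12 11 5 14 9 17) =[0, 1, 2, 18, 16, 14, 6, 12, 4, 17, 7, 5, 11, 8, 9, 15, 10, 3, 13]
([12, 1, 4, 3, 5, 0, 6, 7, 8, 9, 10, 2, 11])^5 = [5, 1, 11, 3, 2, 4, 6, 7, 8, 9, 10, 12, 0]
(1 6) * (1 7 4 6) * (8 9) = [0, 1, 2, 3, 6, 5, 7, 4, 9, 8] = (4 6 7)(8 9)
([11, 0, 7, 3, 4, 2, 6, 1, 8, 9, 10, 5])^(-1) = (0 1 7 2 5 11)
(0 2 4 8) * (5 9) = [2, 1, 4, 3, 8, 9, 6, 7, 0, 5] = (0 2 4 8)(5 9)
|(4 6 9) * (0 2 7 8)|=12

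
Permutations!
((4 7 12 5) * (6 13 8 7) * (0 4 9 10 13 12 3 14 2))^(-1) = ((0 4 6 12 5 9 10 13 8 7 3 14 2))^(-1) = (0 2 14 3 7 8 13 10 9 5 12 6 4)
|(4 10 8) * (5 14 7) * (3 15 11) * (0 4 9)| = |(0 4 10 8 9)(3 15 11)(5 14 7)| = 15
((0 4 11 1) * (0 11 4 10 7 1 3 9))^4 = (0 11 10 3 7 9 1)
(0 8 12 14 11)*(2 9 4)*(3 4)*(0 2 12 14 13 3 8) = [0, 1, 9, 4, 12, 5, 6, 7, 14, 8, 10, 2, 13, 3, 11] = (2 9 8 14 11)(3 4 12 13)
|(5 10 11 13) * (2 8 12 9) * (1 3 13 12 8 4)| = |(1 3 13 5 10 11 12 9 2 4)| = 10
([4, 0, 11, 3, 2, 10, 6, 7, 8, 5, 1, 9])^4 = [9, 11, 10, 3, 5, 4, 6, 7, 8, 0, 2, 1]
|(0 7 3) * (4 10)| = |(0 7 3)(4 10)| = 6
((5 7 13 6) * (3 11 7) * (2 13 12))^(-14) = ((2 13 6 5 3 11 7 12))^(-14) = (2 6 3 7)(5 11 12 13)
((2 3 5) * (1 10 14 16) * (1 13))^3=(1 16 10 13 14)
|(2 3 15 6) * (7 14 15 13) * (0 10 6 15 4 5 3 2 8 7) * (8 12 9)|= 12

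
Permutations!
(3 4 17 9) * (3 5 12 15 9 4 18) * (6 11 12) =(3 18)(4 17)(5 6 11 12 15 9) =[0, 1, 2, 18, 17, 6, 11, 7, 8, 5, 10, 12, 15, 13, 14, 9, 16, 4, 3]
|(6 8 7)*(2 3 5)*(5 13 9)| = 15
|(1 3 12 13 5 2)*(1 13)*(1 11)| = |(1 3 12 11)(2 13 5)| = 12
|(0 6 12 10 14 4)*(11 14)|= |(0 6 12 10 11 14 4)|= 7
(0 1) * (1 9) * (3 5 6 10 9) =(0 3 5 6 10 9 1) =[3, 0, 2, 5, 4, 6, 10, 7, 8, 1, 9]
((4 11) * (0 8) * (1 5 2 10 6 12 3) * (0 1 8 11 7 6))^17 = (0 12 2 7 1 11 3 10 6 5 4 8)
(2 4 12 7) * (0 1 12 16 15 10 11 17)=[1, 12, 4, 3, 16, 5, 6, 2, 8, 9, 11, 17, 7, 13, 14, 10, 15, 0]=(0 1 12 7 2 4 16 15 10 11 17)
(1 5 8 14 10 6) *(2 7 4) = (1 5 8 14 10 6)(2 7 4) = [0, 5, 7, 3, 2, 8, 1, 4, 14, 9, 6, 11, 12, 13, 10]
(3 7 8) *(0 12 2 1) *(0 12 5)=[5, 12, 1, 7, 4, 0, 6, 8, 3, 9, 10, 11, 2]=(0 5)(1 12 2)(3 7 8)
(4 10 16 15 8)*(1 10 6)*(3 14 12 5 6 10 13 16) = (1 13 16 15 8 4 10 3 14 12 5 6) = [0, 13, 2, 14, 10, 6, 1, 7, 4, 9, 3, 11, 5, 16, 12, 8, 15]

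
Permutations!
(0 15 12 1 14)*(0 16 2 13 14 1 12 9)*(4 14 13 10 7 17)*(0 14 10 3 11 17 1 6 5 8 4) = (0 15 9 14 16 2 3 11 17)(1 6 5 8 4 10 7) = [15, 6, 3, 11, 10, 8, 5, 1, 4, 14, 7, 17, 12, 13, 16, 9, 2, 0]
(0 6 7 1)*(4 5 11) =[6, 0, 2, 3, 5, 11, 7, 1, 8, 9, 10, 4] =(0 6 7 1)(4 5 11)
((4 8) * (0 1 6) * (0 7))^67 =(0 7 6 1)(4 8)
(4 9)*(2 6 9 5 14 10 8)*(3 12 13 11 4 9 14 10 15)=[0, 1, 6, 12, 5, 10, 14, 7, 2, 9, 8, 4, 13, 11, 15, 3]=(2 6 14 15 3 12 13 11 4 5 10 8)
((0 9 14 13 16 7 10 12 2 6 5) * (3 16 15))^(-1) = (0 5 6 2 12 10 7 16 3 15 13 14 9)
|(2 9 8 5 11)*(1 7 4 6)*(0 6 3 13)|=35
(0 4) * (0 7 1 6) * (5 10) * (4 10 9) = [10, 6, 2, 3, 7, 9, 0, 1, 8, 4, 5] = (0 10 5 9 4 7 1 6)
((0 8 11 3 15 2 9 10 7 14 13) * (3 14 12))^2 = (0 11 13 8 14)(2 10 12 15 9 7 3)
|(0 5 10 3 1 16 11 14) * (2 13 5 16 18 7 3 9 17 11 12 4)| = 12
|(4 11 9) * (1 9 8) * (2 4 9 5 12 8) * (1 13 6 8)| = 3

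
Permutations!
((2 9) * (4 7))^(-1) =((2 9)(4 7))^(-1) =(2 9)(4 7)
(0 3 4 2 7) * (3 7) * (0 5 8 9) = (0 7 5 8 9)(2 3 4) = [7, 1, 3, 4, 2, 8, 6, 5, 9, 0]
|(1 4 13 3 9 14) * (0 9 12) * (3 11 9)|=|(0 3 12)(1 4 13 11 9 14)|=6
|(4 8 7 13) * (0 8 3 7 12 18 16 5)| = 12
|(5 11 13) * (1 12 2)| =3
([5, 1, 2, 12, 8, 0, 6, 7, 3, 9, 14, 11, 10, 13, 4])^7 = (0 5)(3 12 10 14 4 8)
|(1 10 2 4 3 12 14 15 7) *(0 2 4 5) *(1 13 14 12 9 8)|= |(0 2 5)(1 10 4 3 9 8)(7 13 14 15)|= 12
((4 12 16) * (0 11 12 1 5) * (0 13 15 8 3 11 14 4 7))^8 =((0 14 4 1 5 13 15 8 3 11 12 16 7))^8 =(0 3 1 16 15 14 11 5 7 8 4 12 13)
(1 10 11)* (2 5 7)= (1 10 11)(2 5 7)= [0, 10, 5, 3, 4, 7, 6, 2, 8, 9, 11, 1]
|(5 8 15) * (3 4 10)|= 3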